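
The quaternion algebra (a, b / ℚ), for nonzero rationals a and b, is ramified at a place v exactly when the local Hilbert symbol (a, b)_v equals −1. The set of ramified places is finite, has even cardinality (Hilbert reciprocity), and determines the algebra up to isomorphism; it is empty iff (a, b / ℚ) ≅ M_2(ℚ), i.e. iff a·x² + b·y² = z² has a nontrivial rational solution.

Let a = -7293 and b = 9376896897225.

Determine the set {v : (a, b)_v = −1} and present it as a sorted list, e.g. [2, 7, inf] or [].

[11, 13]

Mod squares: a ≡ -7293, b ≡ 561. Check v ∈ {∞, 2, 3, 5, 11, 13, 17}.
v=17: a=17^1·(≡13), b=17^3·(≡15) mod 17; (13|17)=+1, (15|17)=+1; (−1)^{1·3·8}·(+1)^3·(+1)^1 = +1.
v=5: a=5^0·(≡2), b=5^2·(≡4) mod 5; (2|5)=-1, (4|5)=+1; (−1)^{0·2·2}·(-1)^2·(+1)^0 = +1.
v=3: a=3^1·(≡2), b=3^5·(≡1) mod 3; (2|3)=-1, (1|3)=+1; (−1)^{1·5·1}·(-1)^5·(+1)^1 = +1.
v=2: v_2(a)=0, v_2(b)=0; units ≡ 3, 1 (mod 8); ε·ε+αω+βω = 1·0+0·0+0·1 ≡ 0  ⇒  (a,b)_2 = +1.
v=∞: -7293 < 0 and 561 > 0  ⇒  (a,b)_∞ = +1.
v=11: a=11^1·(≡8), b=11^1·(≡6) mod 11; (8|11)=-1, (6|11)=-1; (−1)^{1·1·5}·(-1)^1·(-1)^1 = -1.
v=13: a=13^1·(≡11), b=13^4·(≡8) mod 13; (11|13)=-1, (8|13)=-1; (−1)^{1·4·6}·(-1)^4·(-1)^1 = -1.
|Ram(-7293, 561)| = 2, even; anisotropic at {11, 13}.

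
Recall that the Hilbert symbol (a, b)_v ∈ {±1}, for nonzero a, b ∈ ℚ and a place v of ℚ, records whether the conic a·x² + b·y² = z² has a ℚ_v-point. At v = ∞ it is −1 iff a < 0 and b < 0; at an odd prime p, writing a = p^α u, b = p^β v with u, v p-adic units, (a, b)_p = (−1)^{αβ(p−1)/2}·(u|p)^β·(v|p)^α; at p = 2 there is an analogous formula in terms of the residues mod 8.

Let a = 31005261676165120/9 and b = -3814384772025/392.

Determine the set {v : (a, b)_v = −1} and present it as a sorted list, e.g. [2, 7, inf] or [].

[2, 5, 23, 37]

Mod squares: a ≡ 144670, b ≡ -2. Check v ∈ {∞, 2, 3, 5, 7, 17, 23, 37}.
v=7: a=7^0·(≡4), b=7^-2·(≡5) mod 7; (4|7)=+1, (5|7)=-1; (−1)^{0·-2·3}·(+1)^-2·(-1)^0 = +1.
v=37: a=37^3·(≡26), b=37^2·(≡18) mod 37; (26|37)=+1, (18|37)=-1; (−1)^{3·2·18}·(+1)^2·(-1)^3 = -1.
v=∞: 144670 > 0 and -2 < 0  ⇒  (a,b)_∞ = +1.
v=2: v_2(a)=11, v_2(b)=-3; units ≡ 7, 7 (mod 8); ε·ε+αω+βω = 1·1+11·0+-3·0 ≡ 1  ⇒  (a,b)_2 = -1.
v=3: a=3^-2·(≡1), b=3^6·(≡1) mod 3; (1|3)=+1, (1|3)=+1; (−1)^{-2·6·1}·(+1)^6·(+1)^-2 = +1.
v=23: a=23^3·(≡11), b=23^2·(≡22) mod 23; (11|23)=-1, (22|23)=-1; (−1)^{3·2·11}·(-1)^2·(-1)^3 = -1.
v=17: a=17^3·(≡12), b=17^2·(≡16) mod 17; (12|17)=-1, (16|17)=+1; (−1)^{3·2·8}·(-1)^2·(+1)^3 = +1.
v=5: a=5^1·(≡1), b=5^2·(≡2) mod 5; (1|5)=+1, (2|5)=-1; (−1)^{1·2·2}·(+1)^2·(-1)^1 = -1.
|Ram(144670, -2)| = 4, even; anisotropic at {2, 5, 23, 37}.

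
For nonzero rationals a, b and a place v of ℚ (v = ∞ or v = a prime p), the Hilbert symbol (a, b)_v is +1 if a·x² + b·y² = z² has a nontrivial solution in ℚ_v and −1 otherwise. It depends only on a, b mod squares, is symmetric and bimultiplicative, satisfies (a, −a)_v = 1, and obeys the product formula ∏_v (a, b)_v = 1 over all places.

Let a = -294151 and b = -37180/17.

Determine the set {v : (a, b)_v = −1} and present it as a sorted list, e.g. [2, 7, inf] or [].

(a, b) ≡ (-2431, -935) mod (ℚ^×)²; places V = {2, 5, 11, 13, 17, ∞}.
(a,b)_2: α=0, β=2; u≡1, v≡1 (mod 8); ε(u)ε(v)=0·0, αω(v)=0·0, βω(u)=2·0; sum ≡ 0  ⇒  +1.
(a,b)_11: α=3, u≡10; β=1, v≡5 (mod 11); (10|11)=-1, (5|11)=+1; sign (−1)^1·-1^1·+1^3 = +1.
(a,b)_13: α=1, u≡6; β=2, v≡10 (mod 13); (6|13)=-1, (10|13)=+1; sign (−1)^0·-1^2·+1^1 = +1.
(a,b)_17: α=1, u≡3; β=-1, v≡16 (mod 17); (3|17)=-1, (16|17)=+1; sign (−1)^0·-1^-1·+1^1 = -1.
(a,b)_∞: sgn(-2431)=−, sgn(-935)=−, so -1.
(a,b)_5: α=0, u≡4; β=1, v≡2 (mod 5); (4|5)=+1, (2|5)=-1; sign (−1)^0·+1^1·-1^0 = +1.
Ram(-2431, -935) = {17, ∞}; no ℚ_17-point on the conic.

[17, inf]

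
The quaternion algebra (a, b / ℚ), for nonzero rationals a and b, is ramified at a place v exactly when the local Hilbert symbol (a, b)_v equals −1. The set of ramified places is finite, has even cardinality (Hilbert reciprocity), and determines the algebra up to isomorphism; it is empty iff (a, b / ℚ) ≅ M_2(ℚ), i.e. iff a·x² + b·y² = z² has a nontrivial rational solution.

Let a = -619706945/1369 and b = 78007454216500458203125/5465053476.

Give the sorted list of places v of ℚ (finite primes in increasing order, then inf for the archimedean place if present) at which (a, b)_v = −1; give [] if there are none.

[5, 11, 13, 19]

Mod squares: a ≡ -30305, b ≡ 13. Check v ∈ {∞, 2, 3, 5, 11, 13, 19, 29, 37}.
v=37: a=37^-2·(≡24), b=37^-4·(≡15) mod 37; (24|37)=-1, (15|37)=-1; (−1)^{-2·-4·18}·(-1)^-4·(-1)^-2 = +1.
v=2: v_2(a)=0, v_2(b)=-2; units ≡ 7, 5 (mod 8); ε·ε+αω+βω = 1·0+0·1+-2·0 ≡ 0  ⇒  (a,b)_2 = +1.
v=5: a=5^1·(≡4), b=5^8·(≡3) mod 5; (4|5)=+1, (3|5)=-1; (−1)^{1·8·2}·(+1)^8·(-1)^1 = -1.
v=11: a=11^3·(≡7), b=11^6·(≡6) mod 11; (7|11)=-1, (6|11)=-1; (−1)^{3·6·5}·(-1)^6·(-1)^3 = -1.
v=3: a=3^0·(≡1), b=3^-6·(≡1) mod 3; (1|3)=+1, (1|3)=+1; (−1)^{0·-6·1}·(+1)^-6·(+1)^0 = +1.
v=∞: -30305 < 0 and 13 > 0  ⇒  (a,b)_∞ = +1.
v=29: a=29^1·(≡9), b=29^2·(≡22) mod 29; (9|29)=+1, (22|29)=+1; (−1)^{1·2·14}·(+1)^2·(+1)^1 = +1.
v=13: a=13^2·(≡11), b=13^5·(≡12) mod 13; (11|13)=-1, (12|13)=+1; (−1)^{2·5·6}·(-1)^5·(+1)^2 = -1.
v=19: a=19^1·(≡5), b=19^2·(≡10) mod 19; (5|19)=+1, (10|19)=-1; (−1)^{1·2·9}·(+1)^2·(-1)^1 = -1.
(-30305, 13 / ℚ) ramifies at {5, 11, 13, 19}: a division algebra.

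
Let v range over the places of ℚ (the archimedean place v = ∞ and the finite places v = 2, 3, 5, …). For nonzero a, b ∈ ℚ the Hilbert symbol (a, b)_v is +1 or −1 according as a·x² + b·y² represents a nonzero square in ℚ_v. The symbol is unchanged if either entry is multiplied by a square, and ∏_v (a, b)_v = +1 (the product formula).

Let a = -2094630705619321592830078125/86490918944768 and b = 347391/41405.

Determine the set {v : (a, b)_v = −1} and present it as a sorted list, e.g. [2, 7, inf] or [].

Mod squares: a ≡ -7650490, b ≡ 1595. Check v ∈ {∞, 2, 3, 5, 7, 11, 13, 19, 23, 29, 31, 37}.
v=∞: -7650490 < 0 and 1595 > 0  ⇒  (a,b)_∞ = +1.
v=23: a=23^3·(≡7), b=23^0·(≡9) mod 23; (7|23)=-1, (9|23)=+1; (−1)^{3·0·11}·(-1)^0·(+1)^3 = +1.
v=2: v_2(a)=-23, v_2(b)=0; units ≡ 3, 3 (mod 8); ε·ε+αω+βω = 1·1+-23·1+0·1 ≡ 0  ⇒  (a,b)_2 = +1.
v=29: a=29^3·(≡21), b=29^1·(≡8) mod 29; (21|29)=-1, (8|29)=-1; (−1)^{3·1·14}·(-1)^1·(-1)^3 = +1.
v=5: a=5^9·(≡2), b=5^-1·(≡1) mod 5; (2|5)=-1, (1|5)=+1; (−1)^{9·-1·2}·(-1)^-1·(+1)^9 = -1.
v=31: a=31^1·(≡4), b=31^0·(≡8) mod 31; (4|31)=+1, (8|31)=+1; (−1)^{1·0·15}·(+1)^0·(+1)^1 = +1.
v=37: a=37^1·(≡24), b=37^0·(≡36) mod 37; (24|37)=-1, (36|37)=+1; (−1)^{1·0·18}·(-1)^0·(+1)^1 = +1.
v=13: a=13^-4·(≡3), b=13^-2·(≡4) mod 13; (3|13)=+1, (4|13)=+1; (−1)^{-4·-2·6}·(+1)^-2·(+1)^-4 = +1.
v=11: a=11^2·(≡7), b=11^3·(≡8) mod 11; (7|11)=-1, (8|11)=-1; (−1)^{2·3·5}·(-1)^3·(-1)^2 = -1.
v=3: a=3^12·(≡2), b=3^2·(≡2) mod 3; (2|3)=-1, (2|3)=-1; (−1)^{12·2·1}·(-1)^2·(-1)^12 = +1.
v=19: a=19^-2·(≡13), b=19^0·(≡13) mod 19; (13|19)=-1, (13|19)=-1; (−1)^{-2·0·9}·(-1)^0·(-1)^-2 = +1.
v=7: a=7^2·(≡6), b=7^-2·(≡6) mod 7; (6|7)=-1, (6|7)=-1; (−1)^{2·-2·3}·(-1)^-2·(-1)^2 = +1.
Ram(-7650490, 1595) = {5, 11}; no ℚ_5-point on the conic.

[5, 11]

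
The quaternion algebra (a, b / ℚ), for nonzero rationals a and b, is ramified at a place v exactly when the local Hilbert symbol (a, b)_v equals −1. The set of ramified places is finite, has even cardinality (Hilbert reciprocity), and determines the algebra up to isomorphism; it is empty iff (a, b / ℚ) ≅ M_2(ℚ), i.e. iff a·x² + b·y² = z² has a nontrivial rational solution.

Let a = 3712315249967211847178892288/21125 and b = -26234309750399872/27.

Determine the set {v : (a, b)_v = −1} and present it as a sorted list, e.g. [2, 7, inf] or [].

[11, 37]

(a, b) ≡ (38665, -38874) mod (ℚ^×)²; places V = {2, 3, 5, 7, 11, 13, 17, 19, 23, 31, 37, ∞}.
(a,b)_3: α=2, u≡1; β=-3, v≡2 (mod 3); (1|3)=+1, (2|3)=-1; sign (−1)^0·+1^-3·-1^2 = +1.
(a,b)_∞: sgn(38665)=+, sgn(-38874)=−, so +1.
(a,b)_13: α=-2, u≡12; β=0, v≡9 (mod 13); (12|13)=+1, (9|13)=+1; sign (−1)^0·+1^0·+1^-2 = +1.
(a,b)_17: α=2, u≡12; β=0, v≡6 (mod 17); (12|17)=-1, (6|17)=-1; sign (−1)^0·-1^0·-1^2 = +1.
(a,b)_31: α=2, u≡16; β=1, v≡26 (mod 31); (16|31)=+1, (26|31)=-1; sign (−1)^0·+1^1·-1^2 = +1.
(a,b)_2: α=10, β=7; u≡1, v≡3 (mod 8); ε(u)ε(v)=0·1, αω(v)=10·1, βω(u)=7·0; sum ≡ 0  ⇒  +1.
(a,b)_23: α=2, u≡6; β=2, v≡11 (mod 23); (6|23)=+1, (11|23)=-1; sign (−1)^0·+1^2·-1^2 = +1.
(a,b)_5: α=-3, u≡2; β=0, v≡4 (mod 5); (2|5)=-1, (4|5)=+1; sign (−1)^0·-1^0·+1^-3 = +1.
(a,b)_7: α=2, u≡2; β=0, v≡2 (mod 7); (2|7)=+1, (2|7)=+1; sign (−1)^0·+1^0·+1^2 = +1.
(a,b)_11: α=5, u≡2; β=3, v≡7 (mod 11); (2|11)=-1, (7|11)=-1; sign (−1)^1·-1^3·-1^5 = -1.
(a,b)_19: α=3, u≡13; β=3, v≡6 (mod 19); (13|19)=-1, (6|19)=+1; sign (−1)^1·-1^3·+1^3 = +1.
(a,b)_37: α=3, u≡12; β=2, v≡2 (mod 37); (12|37)=+1, (2|37)=-1; sign (−1)^0·+1^2·-1^3 = -1.
(38665, -38874 / ℚ) ramifies at {11, 37}: a division algebra.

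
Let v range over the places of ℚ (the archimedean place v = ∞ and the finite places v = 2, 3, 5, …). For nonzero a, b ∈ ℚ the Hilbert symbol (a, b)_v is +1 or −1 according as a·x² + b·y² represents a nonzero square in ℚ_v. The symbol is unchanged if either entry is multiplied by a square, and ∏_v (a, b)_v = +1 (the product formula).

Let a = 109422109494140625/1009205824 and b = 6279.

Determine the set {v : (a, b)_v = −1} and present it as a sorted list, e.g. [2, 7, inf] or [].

Mod squares: a ≡ 145, b ≡ 6279. Check v ∈ {∞, 2, 3, 5, 7, 11, 13, 19, 23, 29}.
v=23: a=23^2·(≡17), b=23^1·(≡20) mod 23; (17|23)=-1, (20|23)=-1; (−1)^{2·1·11}·(-1)^1·(-1)^2 = -1.
v=∞: 145 > 0 and 6279 > 0  ⇒  (a,b)_∞ = +1.
v=13: a=13^2·(≡5), b=13^1·(≡2) mod 13; (5|13)=-1, (2|13)=-1; (−1)^{2·1·6}·(-1)^1·(-1)^2 = -1.
v=3: a=3^2·(≡1), b=3^1·(≡2) mod 3; (1|3)=+1, (2|3)=-1; (−1)^{2·1·1}·(+1)^1·(-1)^2 = +1.
v=11: a=11^-2·(≡2), b=11^0·(≡9) mod 11; (2|11)=-1, (9|11)=+1; (−1)^{-2·0·5}·(-1)^0·(+1)^-2 = +1.
v=7: a=7^4·(≡5), b=7^1·(≡1) mod 7; (5|7)=-1, (1|7)=+1; (−1)^{4·1·3}·(-1)^1·(+1)^4 = -1.
v=2: v_2(a)=-6, v_2(b)=0; units ≡ 1, 7 (mod 8); ε·ε+αω+βω = 0·1+-6·0+0·0 ≡ 0  ⇒  (a,b)_2 = +1.
v=29: a=29^1·(≡25), b=29^0·(≡15) mod 29; (25|29)=+1, (15|29)=-1; (−1)^{1·0·14}·(+1)^0·(-1)^1 = -1.
v=19: a=19^-4·(≡12), b=19^0·(≡9) mod 19; (12|19)=-1, (9|19)=+1; (−1)^{-4·0·9}·(-1)^0·(+1)^-4 = +1.
v=5: a=5^9·(≡4), b=5^0·(≡4) mod 5; (4|5)=+1, (4|5)=+1; (−1)^{9·0·2}·(+1)^0·(+1)^9 = +1.
|Ram(145, 6279)| = 4, even; anisotropic at {7, 13, 23, 29}.

[7, 13, 23, 29]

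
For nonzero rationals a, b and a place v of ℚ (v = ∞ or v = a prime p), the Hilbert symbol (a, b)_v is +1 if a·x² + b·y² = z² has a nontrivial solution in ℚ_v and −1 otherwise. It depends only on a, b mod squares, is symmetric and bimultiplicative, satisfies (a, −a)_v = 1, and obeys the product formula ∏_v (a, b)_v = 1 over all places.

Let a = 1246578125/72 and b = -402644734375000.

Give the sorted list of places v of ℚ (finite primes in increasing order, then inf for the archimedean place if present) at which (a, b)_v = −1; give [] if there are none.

Mod squares: a ≡ 442, b ≡ -2470. Check v ∈ {∞, 2, 3, 5, 13, 17, 19}.
v=19: a=19^2·(≡17), b=19^3·(≡2) mod 19; (17|19)=+1, (2|19)=-1; (−1)^{2·3·9}·(+1)^3·(-1)^2 = +1.
v=13: a=13^1·(≡11), b=13^1·(≡2) mod 13; (11|13)=-1, (2|13)=-1; (−1)^{1·1·6}·(-1)^1·(-1)^1 = +1.
v=∞: 442 > 0 and -2470 < 0  ⇒  (a,b)_∞ = +1.
v=3: a=3^-2·(≡1), b=3^0·(≡2) mod 3; (1|3)=+1, (2|3)=-1; (−1)^{-2·0·1}·(+1)^0·(-1)^-2 = +1.
v=5: a=5^6·(≡3), b=5^9·(≡1) mod 5; (3|5)=-1, (1|5)=+1; (−1)^{6·9·2}·(-1)^9·(+1)^6 = -1.
v=17: a=17^1·(≡9), b=17^2·(≡12) mod 17; (9|17)=+1, (12|17)=-1; (−1)^{1·2·8}·(+1)^2·(-1)^1 = -1.
v=2: v_2(a)=-3, v_2(b)=3; units ≡ 5, 5 (mod 8); ε·ε+αω+βω = 0·0+-3·1+3·1 ≡ 0  ⇒  (a,b)_2 = +1.
Ram(442, -2470) = {5, 17}; no ℚ_5-point on the conic.

[5, 17]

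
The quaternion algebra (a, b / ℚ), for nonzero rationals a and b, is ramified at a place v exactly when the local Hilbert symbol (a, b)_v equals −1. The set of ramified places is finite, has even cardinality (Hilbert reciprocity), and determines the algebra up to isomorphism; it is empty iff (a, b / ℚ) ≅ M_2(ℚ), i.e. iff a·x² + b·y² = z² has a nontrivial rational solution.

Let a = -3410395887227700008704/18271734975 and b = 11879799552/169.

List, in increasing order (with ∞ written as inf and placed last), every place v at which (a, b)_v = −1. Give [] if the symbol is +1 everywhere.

[2, 17]

(a, b) ≡ (-15249, 3) mod (ℚ^×)²; places V = {2, 3, 5, 11, 13, 17, 19, 23, 37, 43, 47, ∞}.
(a,b)_43: α=2, u≡16; β=0, v≡26 (mod 43); (16|43)=+1, (26|43)=-1; sign (−1)^0·+1^0·-1^2 = +1.
(a,b)_47: α=2, u≡41; β=0, v≡1 (mod 47); (41|47)=-1, (1|47)=+1; sign (−1)^0·-1^0·+1^2 = +1.
(a,b)_17: α=1, u≡8; β=0, v≡11 (mod 17); (8|17)=+1, (11|17)=-1; sign (−1)^0·+1^0·-1^1 = -1.
(a,b)_37: α=-2, u≡6; β=0, v≡1 (mod 37); (6|37)=-1, (1|37)=+1; sign (−1)^0·-1^0·+1^-2 = +1.
(a,b)_3: α=-5, u≡2; β=5, v≡1 (mod 3); (2|3)=-1, (1|3)=+1; sign (−1)^1·-1^5·+1^-5 = +1.
(a,b)_19: α=4, u≡15; β=2, v≡3 (mod 19); (15|19)=-1, (3|19)=-1; sign (−1)^0·-1^2·-1^4 = +1.
(a,b)_23: α=3, u≡1; β=2, v≡9 (mod 23); (1|23)=+1, (9|23)=+1; sign (−1)^0·+1^2·+1^3 = +1.
(a,b)_2: α=8, β=8; u≡7, v≡3 (mod 8); ε(u)ε(v)=1·1, αω(v)=8·1, βω(u)=8·0; sum ≡ 1  ⇒  -1.
(a,b)_∞: sgn(-15249)=−, sgn(3)=+, so +1.
(a,b)_11: α=2, u≡10; β=0, v≡4 (mod 11); (10|11)=-1, (4|11)=+1; sign (−1)^0·-1^0·+1^2 = +1.
(a,b)_13: α=-3, u≡4; β=-2, v≡10 (mod 13); (4|13)=+1, (10|13)=+1; sign (−1)^0·+1^-2·+1^-3 = +1.
(a,b)_5: α=-2, u≡4; β=0, v≡3 (mod 5); (4|5)=+1, (3|5)=-1; sign (−1)^0·+1^0·-1^-2 = +1.
(-15249, 3 / ℚ) ramifies at {2, 17}: a division algebra.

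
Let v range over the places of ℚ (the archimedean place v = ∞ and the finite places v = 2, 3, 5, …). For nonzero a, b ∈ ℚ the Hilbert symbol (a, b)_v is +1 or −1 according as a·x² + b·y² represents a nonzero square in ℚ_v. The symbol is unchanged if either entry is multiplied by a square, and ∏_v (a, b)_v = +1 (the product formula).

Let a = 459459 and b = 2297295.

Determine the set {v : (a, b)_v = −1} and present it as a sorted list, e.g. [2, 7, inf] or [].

(a, b) ≡ (51051, 255255) mod (ℚ^×)²; places V = {2, 3, 5, 7, 11, 13, 17, ∞}.
(a,b)_17: α=1, u≡14; β=1, v≡2 (mod 17); (14|17)=-1, (2|17)=+1; sign (−1)^0·-1^1·+1^1 = -1.
(a,b)_∞: sgn(51051)=+, sgn(255255)=+, so +1.
(a,b)_3: α=3, u≡1; β=3, v≡2 (mod 3); (1|3)=+1, (2|3)=-1; sign (−1)^1·+1^3·-1^3 = +1.
(a,b)_11: α=1, u≡2; β=1, v≡10 (mod 11); (2|11)=-1, (10|11)=-1; sign (−1)^1·-1^1·-1^1 = -1.
(a,b)_13: α=1, u≡9; β=1, v≡6 (mod 13); (9|13)=+1, (6|13)=-1; sign (−1)^0·+1^1·-1^1 = -1.
(a,b)_7: α=1, u≡5; β=1, v≡4 (mod 7); (5|7)=-1, (4|7)=+1; sign (−1)^1·-1^1·+1^1 = +1.
(a,b)_5: α=0, u≡4; β=1, v≡4 (mod 5); (4|5)=+1, (4|5)=+1; sign (−1)^0·+1^1·+1^0 = +1.
(a,b)_2: α=0, β=0; u≡3, v≡7 (mod 8); ε(u)ε(v)=1·1, αω(v)=0·0, βω(u)=0·1; sum ≡ 1  ⇒  -1.
(51051, 255255 / ℚ) ramifies at {2, 11, 13, 17}: a division algebra.

[2, 11, 13, 17]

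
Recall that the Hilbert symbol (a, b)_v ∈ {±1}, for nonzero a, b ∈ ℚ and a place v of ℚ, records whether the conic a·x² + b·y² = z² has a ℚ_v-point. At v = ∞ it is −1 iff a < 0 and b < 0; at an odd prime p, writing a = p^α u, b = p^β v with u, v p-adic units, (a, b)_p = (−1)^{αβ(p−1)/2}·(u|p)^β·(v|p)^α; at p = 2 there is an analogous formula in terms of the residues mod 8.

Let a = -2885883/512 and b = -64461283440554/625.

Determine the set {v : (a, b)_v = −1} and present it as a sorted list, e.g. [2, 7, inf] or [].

Mod squares: a ≡ -6006, b ≡ -26. Check v ∈ {∞, 2, 3, 5, 7, 11, 13, 31}.
v=13: a=13^1·(≡2), b=13^5·(≡7) mod 13; (2|13)=-1, (7|13)=-1; (−1)^{1·5·6}·(-1)^5·(-1)^1 = +1.
v=2: v_2(a)=-9, v_2(b)=1; units ≡ 5, 3 (mod 8); ε·ε+αω+βω = 0·1+-9·1+1·1 ≡ 0  ⇒  (a,b)_2 = +1.
v=31: a=31^2·(≡8), b=31^0·(≡7) mod 31; (8|31)=+1, (7|31)=+1; (−1)^{2·0·15}·(+1)^0·(+1)^2 = +1.
v=∞: -6006 < 0 and -26 < 0  ⇒  (a,b)_∞ = -1.
v=7: a=7^1·(≡3), b=7^2·(≡1) mod 7; (3|7)=-1, (1|7)=+1; (−1)^{1·2·3}·(-1)^2·(+1)^1 = +1.
v=3: a=3^1·(≡2), b=3^0·(≡1) mod 3; (2|3)=-1, (1|3)=+1; (−1)^{1·0·1}·(-1)^0·(+1)^1 = +1.
v=11: a=11^1·(≡5), b=11^6·(≡6) mod 11; (5|11)=+1, (6|11)=-1; (−1)^{1·6·5}·(+1)^6·(-1)^1 = -1.
v=5: a=5^0·(≡1), b=5^-4·(≡1) mod 5; (1|5)=+1, (1|5)=+1; (−1)^{0·-4·2}·(+1)^-4·(+1)^0 = +1.
(-6006, -26 / ℚ) ramifies at {11, ∞}: a division algebra.

[11, inf]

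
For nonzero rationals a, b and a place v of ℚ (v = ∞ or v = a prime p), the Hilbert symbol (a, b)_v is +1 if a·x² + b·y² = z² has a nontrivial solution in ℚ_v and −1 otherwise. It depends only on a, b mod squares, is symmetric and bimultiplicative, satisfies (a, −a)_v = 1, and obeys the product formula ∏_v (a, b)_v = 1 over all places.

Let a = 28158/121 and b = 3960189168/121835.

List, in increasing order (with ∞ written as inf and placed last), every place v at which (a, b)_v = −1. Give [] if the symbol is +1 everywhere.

[2, 5, 13, 17]

(a, b) ≡ (78, 23205) mod (ℚ^×)²; places V = {2, 3, 5, 7, 11, 13, 17, 19, 47, 59, ∞}.
(a,b)_5: α=0, u≡3; β=-1, v≡4 (mod 5); (3|5)=-1, (4|5)=+1; sign (−1)^0·-1^-1·+1^0 = -1.
(a,b)_59: α=0, u≡5; β=-2, v≡14 (mod 59); (5|59)=+1, (14|59)=-1; sign (−1)^0·+1^-2·-1^0 = +1.
(a,b)_19: α=2, u≡3; β=0, v≡5 (mod 19); (3|19)=-1, (5|19)=+1; sign (−1)^0·-1^0·+1^2 = +1.
(a,b)_11: α=-2, u≡9; β=0, v≡10 (mod 11); (9|11)=+1, (10|11)=-1; sign (−1)^0·+1^0·-1^-2 = +1.
(a,b)_3: α=1, u≡2; β=1, v≡1 (mod 3); (2|3)=-1, (1|3)=+1; sign (−1)^1·-1^1·+1^1 = +1.
(a,b)_∞: sgn(78)=+, sgn(23205)=+, so +1.
(a,b)_7: α=0, u≡2; β=-1, v≡4 (mod 7); (2|7)=+1, (4|7)=+1; sign (−1)^0·+1^-1·+1^0 = +1.
(a,b)_17: α=0, u≡3; β=1, v≡14 (mod 17); (3|17)=-1, (14|17)=-1; sign (−1)^0·-1^1·-1^0 = -1.
(a,b)_13: α=1, u≡2; β=3, v≡10 (mod 13); (2|13)=-1, (10|13)=+1; sign (−1)^0·-1^3·+1^1 = -1.
(a,b)_2: α=1, β=4; u≡7, v≡5 (mod 8); ε(u)ε(v)=1·0, αω(v)=1·1, βω(u)=4·0; sum ≡ 1  ⇒  -1.
(a,b)_47: α=0, u≡35; β=2, v≡37 (mod 47); (35|47)=-1, (37|47)=+1; sign (−1)^0·-1^2·+1^0 = +1.
Ram(78, 23205) = {2, 5, 13, 17}; no ℚ_2-point on the conic.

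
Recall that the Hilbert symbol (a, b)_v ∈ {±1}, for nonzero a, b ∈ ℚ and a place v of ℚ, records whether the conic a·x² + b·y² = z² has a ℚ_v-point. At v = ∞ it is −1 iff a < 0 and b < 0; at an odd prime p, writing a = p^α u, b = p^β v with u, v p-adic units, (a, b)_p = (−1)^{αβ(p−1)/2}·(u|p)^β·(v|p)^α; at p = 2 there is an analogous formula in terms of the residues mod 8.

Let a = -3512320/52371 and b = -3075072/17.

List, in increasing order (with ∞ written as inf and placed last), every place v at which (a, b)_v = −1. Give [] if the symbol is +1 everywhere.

[2, 7, 17, inf]

Mod squares: a ≡ -770, b ≡ -51051. Check v ∈ {∞, 2, 3, 5, 7, 11, 13, 17, 23}.
v=5: a=5^1·(≡1), b=5^0·(≡4) mod 5; (1|5)=+1, (4|5)=+1; (−1)^{1·0·2}·(+1)^0·(+1)^1 = +1.
v=∞: -770 < 0 and -51051 < 0  ⇒  (a,b)_∞ = -1.
v=7: a=7^3·(≡2), b=7^1·(≡1) mod 7; (2|7)=+1, (1|7)=+1; (−1)^{3·1·3}·(+1)^1·(+1)^3 = -1.
v=2: v_2(a)=11, v_2(b)=10; units ≡ 7, 5 (mod 8); ε·ε+αω+βω = 1·0+11·1+10·0 ≡ 1  ⇒  (a,b)_2 = -1.
v=17: a=17^0·(≡3), b=17^-1·(≡7) mod 17; (3|17)=-1, (7|17)=-1; (−1)^{0·-1·8}·(-1)^-1·(-1)^0 = -1.
v=3: a=3^-2·(≡1), b=3^1·(≡2) mod 3; (1|3)=+1, (2|3)=-1; (−1)^{-2·1·1}·(+1)^1·(-1)^-2 = +1.
v=23: a=23^-2·(≡8), b=23^0·(≡3) mod 23; (8|23)=+1, (3|23)=+1; (−1)^{-2·0·11}·(+1)^0·(+1)^-2 = +1.
v=13: a=13^0·(≡1), b=13^1·(≡1) mod 13; (1|13)=+1, (1|13)=+1; (−1)^{0·1·6}·(+1)^1·(+1)^0 = +1.
v=11: a=11^-1·(≡10), b=11^1·(≡4) mod 11; (10|11)=-1, (4|11)=+1; (−1)^{-1·1·5}·(-1)^1·(+1)^-1 = +1.
(-770, -51051 / ℚ) ramifies at {2, 7, 17, ∞}: a division algebra.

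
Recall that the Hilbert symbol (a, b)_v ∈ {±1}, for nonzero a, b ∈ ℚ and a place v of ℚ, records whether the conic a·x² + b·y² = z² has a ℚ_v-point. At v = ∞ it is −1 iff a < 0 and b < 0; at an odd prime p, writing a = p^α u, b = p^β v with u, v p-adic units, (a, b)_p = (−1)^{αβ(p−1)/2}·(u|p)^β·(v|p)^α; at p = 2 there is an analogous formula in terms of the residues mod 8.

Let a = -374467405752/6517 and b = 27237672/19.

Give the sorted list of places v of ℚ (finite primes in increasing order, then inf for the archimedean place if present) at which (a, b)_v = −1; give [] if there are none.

(a, b) ≡ (-1840454, 49742) mod (ℚ^×)²; places V = {2, 3, 7, 11, 17, 19, 37, ∞}.
(a,b)_3: α=4, u≡1; β=2, v≡2 (mod 3); (1|3)=+1, (2|3)=-1; sign (−1)^0·+1^2·-1^4 = +1.
(a,b)_17: α=5, u≡6; β=3, v≡1 (mod 17); (6|17)=-1, (1|17)=+1; sign (−1)^0·-1^3·+1^5 = -1.
(a,b)_19: α=-1, u≡18; β=-1, v≡13 (mod 19); (18|19)=-1, (13|19)=-1; sign (−1)^1·-1^-1·-1^-1 = -1.
(a,b)_7: α=-3, u≡3; β=1, v≡4 (mod 7); (3|7)=-1, (4|7)=+1; sign (−1)^1·-1^1·+1^-3 = +1.
(a,b)_∞: sgn(-1840454)=−, sgn(49742)=+, so +1.
(a,b)_37: α=1, u≡5; β=0, v≡22 (mod 37); (5|37)=-1, (22|37)=-1; sign (−1)^0·-1^0·-1^1 = -1.
(a,b)_2: α=3, β=3; u≡5, v≡7 (mod 8); ε(u)ε(v)=0·1, αω(v)=3·0, βω(u)=3·1; sum ≡ 1  ⇒  -1.
(a,b)_11: α=1, u≡8; β=1, v≡1 (mod 11); (8|11)=-1, (1|11)=+1; sign (−1)^1·-1^1·+1^1 = +1.
|Ram(-1840454, 49742)| = 4, even; anisotropic at {2, 17, 19, 37}.

[2, 17, 19, 37]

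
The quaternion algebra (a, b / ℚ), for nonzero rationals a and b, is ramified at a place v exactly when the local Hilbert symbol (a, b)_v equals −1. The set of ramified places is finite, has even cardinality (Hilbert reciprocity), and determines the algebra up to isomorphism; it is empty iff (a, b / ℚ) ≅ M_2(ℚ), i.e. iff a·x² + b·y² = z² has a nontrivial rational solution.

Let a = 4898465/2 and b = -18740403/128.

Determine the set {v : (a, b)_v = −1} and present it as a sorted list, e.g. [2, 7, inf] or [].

Mod squares: a ≡ 57970, b ≡ -51414. Check v ∈ {∞, 2, 3, 5, 11, 13, 17, 19, 31, 41}.
v=2: v_2(a)=-1, v_2(b)=-7; units ≡ 1, 5 (mod 8); ε·ε+αω+βω = 0·0+-1·1+-7·0 ≡ 1  ⇒  (a,b)_2 = -1.
v=11: a=11^1·(≡1), b=11^1·(≡1) mod 11; (1|11)=+1, (1|11)=+1; (−1)^{1·1·5}·(+1)^1·(+1)^1 = -1.
v=5: a=5^1·(≡4), b=5^0·(≡4) mod 5; (4|5)=+1, (4|5)=+1; (−1)^{1·0·2}·(+1)^0·(+1)^1 = +1.
v=17: a=17^1·(≡6), b=17^0·(≡12) mod 17; (6|17)=-1, (12|17)=-1; (−1)^{1·0·8}·(-1)^0·(-1)^1 = -1.
v=31: a=31^1·(≡4), b=31^0·(≡30) mod 31; (4|31)=+1, (30|31)=-1; (−1)^{1·0·15}·(+1)^0·(-1)^1 = -1.
v=19: a=19^0·(≡9), b=19^1·(≡17) mod 19; (9|19)=+1, (17|19)=+1; (−1)^{0·1·9}·(+1)^1·(+1)^0 = +1.
v=∞: 57970 > 0 and -51414 < 0  ⇒  (a,b)_∞ = +1.
v=41: a=41^0·(≡36), b=41^1·(≡38) mod 41; (36|41)=+1, (38|41)=-1; (−1)^{0·1·20}·(+1)^1·(-1)^0 = +1.
v=3: a=3^0·(≡1), b=3^7·(≡1) mod 3; (1|3)=+1, (1|3)=+1; (−1)^{0·7·1}·(+1)^7·(+1)^0 = +1.
v=13: a=13^2·(≡4), b=13^0·(≡3) mod 13; (4|13)=+1, (3|13)=+1; (−1)^{2·0·6}·(+1)^0·(+1)^2 = +1.
Ram(57970, -51414) = {2, 11, 17, 31}; no ℚ_2-point on the conic.

[2, 11, 17, 31]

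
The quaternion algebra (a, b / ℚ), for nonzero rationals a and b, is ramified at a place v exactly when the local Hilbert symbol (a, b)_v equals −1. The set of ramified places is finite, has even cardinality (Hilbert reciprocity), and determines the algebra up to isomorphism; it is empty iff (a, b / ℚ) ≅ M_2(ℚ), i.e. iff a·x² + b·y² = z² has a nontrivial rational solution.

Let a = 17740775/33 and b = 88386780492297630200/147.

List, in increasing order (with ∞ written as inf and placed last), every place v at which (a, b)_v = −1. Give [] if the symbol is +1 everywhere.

[11, 19]

(a, b) ≡ (138567, 14586) mod (ℚ^×)²; places V = {2, 3, 5, 7, 11, 13, 17, 19, ∞}.
(a,b)_3: α=-1, u≡1; β=-1, v≡2 (mod 3); (1|3)=+1, (2|3)=-1; sign (−1)^1·+1^-1·-1^-1 = +1.
(a,b)_19: α=1, u≡6; β=4, v≡12 (mod 19); (6|19)=+1, (12|19)=-1; sign (−1)^0·+1^4·-1^1 = -1.
(a,b)_13: α=3, u≡4; β=7, v≡3 (mod 13); (4|13)=+1, (3|13)=+1; sign (−1)^0·+1^7·+1^3 = +1.
(a,b)_∞: sgn(138567)=+, sgn(14586)=+, so +1.
(a,b)_2: α=0, β=3; u≡7, v≡5 (mod 8); ε(u)ε(v)=1·0, αω(v)=0·1, βω(u)=3·0; sum ≡ 0  ⇒  +1.
(a,b)_11: α=-1, u≡10; β=1, v≡10 (mod 11); (10|11)=-1, (10|11)=-1; sign (−1)^1·-1^1·-1^-1 = -1.
(a,b)_5: α=2, u≡2; β=2, v≡4 (mod 5); (2|5)=-1, (4|5)=+1; sign (−1)^0·-1^2·+1^2 = +1.
(a,b)_7: α=0, u≡2; β=-2, v≡6 (mod 7); (2|7)=+1, (6|7)=-1; sign (−1)^0·+1^-2·-1^0 = +1.
(a,b)_17: α=1, u≡4; β=3, v≡16 (mod 17); (4|17)=+1, (16|17)=+1; sign (−1)^0·+1^3·+1^1 = +1.
Ram(138567, 14586) = {11, 19}; no ℚ_11-point on the conic.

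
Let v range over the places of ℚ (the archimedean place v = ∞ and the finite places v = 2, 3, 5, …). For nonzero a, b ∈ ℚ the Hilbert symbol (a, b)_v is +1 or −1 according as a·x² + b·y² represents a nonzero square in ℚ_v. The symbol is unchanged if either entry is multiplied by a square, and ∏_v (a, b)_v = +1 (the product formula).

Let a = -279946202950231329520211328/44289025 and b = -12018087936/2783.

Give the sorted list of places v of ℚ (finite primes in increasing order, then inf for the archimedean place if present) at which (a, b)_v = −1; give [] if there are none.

Mod squares: a ≡ -175398, b ≡ -3332562. Check v ∈ {∞, 2, 3, 5, 11, 19, 23, 31, 37, 41}.
v=23: a=23^3·(≡17), b=23^-1·(≡6) mod 23; (17|23)=-1, (6|23)=+1; (−1)^{3·-1·11}·(-1)^-1·(+1)^3 = +1.
v=2: v_2(a)=7, v_2(b)=11; units ≡ 5, 7 (mod 8); ε·ε+αω+βω = 0·1+7·0+11·1 ≡ 1  ⇒  (a,b)_2 = -1.
v=31: a=31^3·(≡22), b=31^1·(≡12) mod 31; (22|31)=-1, (12|31)=-1; (−1)^{3·1·15}·(-1)^1·(-1)^3 = -1.
v=5: a=5^-2·(≡2), b=5^0·(≡3) mod 5; (2|5)=-1, (3|5)=-1; (−1)^{-2·0·2}·(-1)^0·(-1)^-2 = +1.
v=3: a=3^11·(≡1), b=3^5·(≡1) mod 3; (1|3)=+1, (1|3)=+1; (−1)^{11·5·1}·(+1)^5·(+1)^11 = -1.
v=19: a=19^2·(≡2), b=19^1·(≡12) mod 19; (2|19)=-1, (12|19)=-1; (−1)^{2·1·9}·(-1)^1·(-1)^2 = -1.
v=11: a=11^-6·(≡6), b=11^-2·(≡3) mod 11; (6|11)=-1, (3|11)=+1; (−1)^{-6·-2·5}·(-1)^-2·(+1)^-6 = +1.
v=∞: -175398 < 0 and -3332562 < 0  ⇒  (a,b)_∞ = -1.
v=41: a=41^3·(≡34), b=41^1·(≡18) mod 41; (34|41)=-1, (18|41)=+1; (−1)^{3·1·20}·(-1)^1·(+1)^3 = -1.
v=37: a=37^2·(≡18), b=37^0·(≡21) mod 37; (18|37)=-1, (21|37)=+1; (−1)^{2·0·18}·(-1)^0·(+1)^2 = +1.
|Ram(-175398, -3332562)| = 6, even; anisotropic at {2, 3, 19, 31, 41, ∞}.

[2, 3, 19, 31, 41, inf]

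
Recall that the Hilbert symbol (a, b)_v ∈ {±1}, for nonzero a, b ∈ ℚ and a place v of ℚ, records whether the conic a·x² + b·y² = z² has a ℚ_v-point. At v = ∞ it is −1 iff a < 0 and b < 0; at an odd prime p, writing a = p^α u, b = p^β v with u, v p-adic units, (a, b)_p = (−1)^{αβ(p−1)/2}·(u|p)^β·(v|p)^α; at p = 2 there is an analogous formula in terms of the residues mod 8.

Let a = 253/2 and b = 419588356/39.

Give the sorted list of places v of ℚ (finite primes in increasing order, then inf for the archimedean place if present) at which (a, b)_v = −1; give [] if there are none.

(a, b) ≡ (506, 4864431) mod (ℚ^×)²; places V = {2, 3, 11, 13, 17, 23, 29, ∞}.
(a,b)_3: α=0, u≡2; β=-1, v≡1 (mod 3); (2|3)=-1, (1|3)=+1; sign (−1)^0·-1^-1·+1^0 = -1.
(a,b)_∞: sgn(506)=+, sgn(4864431)=+, so +1.
(a,b)_13: α=0, u≡3; β=-1, v≡6 (mod 13); (3|13)=+1, (6|13)=-1; sign (−1)^0·+1^-1·-1^0 = +1.
(a,b)_17: α=0, u≡16; β=1, v≡13 (mod 17); (16|17)=+1, (13|17)=+1; sign (−1)^0·+1^1·+1^0 = +1.
(a,b)_2: α=-1, β=2; u≡5, v≡7 (mod 8); ε(u)ε(v)=0·1, αω(v)=-1·0, βω(u)=2·1; sum ≡ 0  ⇒  +1.
(a,b)_23: α=1, u≡17; β=1, v≡1 (mod 23); (17|23)=-1, (1|23)=+1; sign (−1)^1·-1^1·+1^1 = +1.
(a,b)_11: α=1, u≡6; β=1, v≡8 (mod 11); (6|11)=-1, (8|11)=-1; sign (−1)^1·-1^1·-1^1 = -1.
(a,b)_29: α=0, u≡25; β=3, v≡21 (mod 29); (25|29)=+1, (21|29)=-1; sign (−1)^0·+1^3·-1^0 = +1.
(506, 4864431 / ℚ) ramifies at {3, 11}: a division algebra.

[3, 11]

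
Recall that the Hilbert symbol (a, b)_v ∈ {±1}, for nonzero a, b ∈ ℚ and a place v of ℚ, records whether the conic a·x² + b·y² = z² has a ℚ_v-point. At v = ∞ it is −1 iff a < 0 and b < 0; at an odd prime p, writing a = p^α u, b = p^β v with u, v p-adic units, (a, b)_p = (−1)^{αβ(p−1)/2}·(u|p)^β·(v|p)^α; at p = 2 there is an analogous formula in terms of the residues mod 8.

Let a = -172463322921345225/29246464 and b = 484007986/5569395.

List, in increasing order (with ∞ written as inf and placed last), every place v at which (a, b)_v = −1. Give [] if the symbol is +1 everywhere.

[2, 11, 17, 19]

Mod squares: a ≡ -209, b ≡ 6630. Check v ∈ {∞, 2, 3, 5, 7, 11, 13, 17, 19}.
v=11: a=11^5·(≡1), b=11^2·(≡10) mod 11; (1|11)=+1, (10|11)=-1; (−1)^{5·2·5}·(+1)^2·(-1)^5 = -1.
v=7: a=7^4·(≡2), b=7^6·(≡2) mod 7; (2|7)=+1, (2|7)=+1; (−1)^{4·6·3}·(+1)^6·(+1)^4 = +1.
v=19: a=19^3·(≡12), b=19^0·(≡10) mod 19; (12|19)=-1, (10|19)=-1; (−1)^{3·0·9}·(-1)^0·(-1)^3 = -1.
v=3: a=3^2·(≡1), b=3^-1·(≡2) mod 3; (1|3)=+1, (2|3)=-1; (−1)^{2·-1·1}·(+1)^-1·(-1)^2 = +1.
v=5: a=5^2·(≡4), b=5^-1·(≡4) mod 5; (4|5)=+1, (4|5)=+1; (−1)^{2·-1·2}·(+1)^-1·(+1)^2 = +1.
v=17: a=17^2·(≡3), b=17^1·(≡13) mod 17; (3|17)=-1, (13|17)=+1; (−1)^{2·1·8}·(-1)^1·(+1)^2 = -1.
v=∞: -209 < 0 and 6630 > 0  ⇒  (a,b)_∞ = +1.
v=13: a=13^-4·(≡1), b=13^-5·(≡10) mod 13; (1|13)=+1, (10|13)=+1; (−1)^{-4·-5·6}·(+1)^-5·(+1)^-4 = +1.
v=2: v_2(a)=-10, v_2(b)=1; units ≡ 7, 3 (mod 8); ε·ε+αω+βω = 1·1+-10·1+1·0 ≡ 1  ⇒  (a,b)_2 = -1.
|Ram(-209, 6630)| = 4, even; anisotropic at {2, 11, 17, 19}.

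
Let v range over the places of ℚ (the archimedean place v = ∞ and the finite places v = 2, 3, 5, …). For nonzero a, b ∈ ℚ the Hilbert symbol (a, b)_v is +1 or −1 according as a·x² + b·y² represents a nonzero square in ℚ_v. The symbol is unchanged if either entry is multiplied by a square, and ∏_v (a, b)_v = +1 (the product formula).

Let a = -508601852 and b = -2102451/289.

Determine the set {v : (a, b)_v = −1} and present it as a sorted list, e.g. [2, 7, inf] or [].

[13, 37, 47, inf]

Mod squares: a ≡ -439967, b ≡ -2102451. Check v ∈ {∞, 2, 3, 11, 13, 17, 23, 31, 37, 47}.
v=37: a=37^1·(≡22), b=37^1·(≡4) mod 37; (22|37)=-1, (4|37)=+1; (−1)^{1·1·18}·(-1)^1·(+1)^1 = -1.
v=23: a=23^1·(≡19), b=23^0·(≡9) mod 23; (19|23)=-1, (9|23)=+1; (−1)^{1·0·11}·(-1)^0·(+1)^1 = +1.
v=17: a=17^2·(≡6), b=17^-2·(≡7) mod 17; (6|17)=-1, (7|17)=-1; (−1)^{2·-2·8}·(-1)^-2·(-1)^2 = +1.
v=31: a=31^0·(≡20), b=31^1·(≡10) mod 31; (20|31)=+1, (10|31)=+1; (−1)^{0·1·15}·(+1)^1·(+1)^0 = +1.
v=2: v_2(a)=2, v_2(b)=0; units ≡ 1, 5 (mod 8); ε·ε+αω+βω = 0·0+2·1+0·0 ≡ 0  ⇒  (a,b)_2 = +1.
v=∞: -439967 < 0 and -2102451 < 0  ⇒  (a,b)_∞ = -1.
v=13: a=13^0·(≡8), b=13^1·(≡2) mod 13; (8|13)=-1, (2|13)=-1; (−1)^{0·1·6}·(-1)^1·(-1)^0 = -1.
v=3: a=3^0·(≡1), b=3^1·(≡1) mod 3; (1|3)=+1, (1|3)=+1; (−1)^{0·1·1}·(+1)^1·(+1)^0 = +1.
v=11: a=11^1·(≡10), b=11^0·(≡4) mod 11; (10|11)=-1, (4|11)=+1; (−1)^{1·0·5}·(-1)^0·(+1)^1 = +1.
v=47: a=47^1·(≡11), b=47^1·(≡15) mod 47; (11|47)=-1, (15|47)=-1; (−1)^{1·1·23}·(-1)^1·(-1)^1 = -1.
(-439967, -2102451 / ℚ) ramifies at {13, 37, 47, ∞}: a division algebra.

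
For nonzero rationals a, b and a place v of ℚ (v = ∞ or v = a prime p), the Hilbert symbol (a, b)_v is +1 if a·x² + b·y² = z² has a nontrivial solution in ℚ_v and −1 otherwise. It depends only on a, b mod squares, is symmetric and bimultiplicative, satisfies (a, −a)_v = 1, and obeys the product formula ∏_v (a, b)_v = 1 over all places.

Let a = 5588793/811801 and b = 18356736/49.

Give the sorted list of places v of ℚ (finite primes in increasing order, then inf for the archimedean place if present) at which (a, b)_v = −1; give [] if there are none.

[19, 23, 29, 37]

Mod squares: a ≡ 12673, b ≡ 71706. Check v ∈ {∞, 2, 3, 7, 17, 19, 23, 29, 37, 53}.
v=19: a=19^1·(≡12), b=19^1·(≡15) mod 19; (12|19)=-1, (15|19)=-1; (−1)^{1·1·9}·(-1)^1·(-1)^1 = -1.
v=53: a=53^-2·(≡44), b=53^0·(≡33) mod 53; (44|53)=+1, (33|53)=-1; (−1)^{-2·0·26}·(+1)^0·(-1)^-2 = +1.
v=3: a=3^2·(≡1), b=3^1·(≡1) mod 3; (1|3)=+1, (1|3)=+1; (−1)^{2·1·1}·(+1)^1·(+1)^2 = +1.
v=∞: 12673 > 0 and 71706 > 0  ⇒  (a,b)_∞ = +1.
v=37: a=37^0·(≡29), b=37^1·(≡15) mod 37; (29|37)=-1, (15|37)=-1; (−1)^{0·1·18}·(-1)^1·(-1)^0 = -1.
v=17: a=17^-2·(≡15), b=17^1·(≡16) mod 17; (15|17)=+1, (16|17)=+1; (−1)^{-2·1·8}·(+1)^1·(+1)^-2 = +1.
v=7: a=7^2·(≡5), b=7^-2·(≡6) mod 7; (5|7)=-1, (6|7)=-1; (−1)^{2·-2·3}·(-1)^-2·(-1)^2 = +1.
v=23: a=23^1·(≡17), b=23^0·(≡15) mod 23; (17|23)=-1, (15|23)=-1; (−1)^{1·0·11}·(-1)^0·(-1)^1 = -1.
v=2: v_2(a)=0, v_2(b)=9; units ≡ 1, 5 (mod 8); ε·ε+αω+βω = 0·0+0·1+9·0 ≡ 0  ⇒  (a,b)_2 = +1.
v=29: a=29^1·(≡3), b=29^0·(≡10) mod 29; (3|29)=-1, (10|29)=-1; (−1)^{1·0·14}·(-1)^0·(-1)^1 = -1.
Ram(12673, 71706) = {19, 23, 29, 37}; no ℚ_19-point on the conic.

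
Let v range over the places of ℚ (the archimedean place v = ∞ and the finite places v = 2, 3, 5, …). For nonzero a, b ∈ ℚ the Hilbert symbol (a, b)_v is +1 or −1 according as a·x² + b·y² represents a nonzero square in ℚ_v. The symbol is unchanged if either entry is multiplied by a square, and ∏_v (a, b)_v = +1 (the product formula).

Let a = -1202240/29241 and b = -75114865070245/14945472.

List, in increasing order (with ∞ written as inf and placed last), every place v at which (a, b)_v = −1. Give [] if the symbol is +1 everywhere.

(a, b) ≡ (-65, -15015) mod (ℚ^×)²; places V = {2, 3, 5, 7, 11, 13, 17, 19, 31, 37, 43, ∞}.
(a,b)_43: α=0, u≡40; β=2, v≡10 (mod 43); (40|43)=+1, (10|43)=+1; sign (−1)^0·+1^2·+1^0 = +1.
(a,b)_11: α=0, u≡9; β=3, v≡7 (mod 11); (9|11)=+1, (7|11)=-1; sign (−1)^0·+1^3·-1^0 = +1.
(a,b)_17: α=2, u≡5; β=0, v≡9 (mod 17); (5|17)=-1, (9|17)=+1; sign (−1)^0·-1^0·+1^2 = +1.
(a,b)_19: α=-2, u≡16; β=0, v≡12 (mod 19); (16|19)=+1, (12|19)=-1; sign (−1)^0·+1^0·-1^-2 = +1.
(a,b)_∞: sgn(-65)=−, sgn(-15015)=−, so -1.
(a,b)_13: α=1, u≡7; β=1, v≡11 (mod 13); (7|13)=-1, (11|13)=-1; sign (−1)^0·-1^1·-1^1 = +1.
(a,b)_37: α=0, u≡27; β=2, v≡11 (mod 37); (27|37)=+1, (11|37)=+1; sign (−1)^0·+1^2·+1^0 = +1.
(a,b)_2: α=6, β=-6; u≡7, v≡1 (mod 8); ε(u)ε(v)=1·0, αω(v)=6·0, βω(u)=-6·0; sum ≡ 0  ⇒  +1.
(a,b)_5: α=1, u≡2; β=1, v≡3 (mod 5); (2|5)=-1, (3|5)=-1; sign (−1)^0·-1^1·-1^1 = +1.
(a,b)_31: α=0, u≡8; β=-2, v≡4 (mod 31); (8|31)=+1, (4|31)=+1; sign (−1)^0·+1^-2·+1^0 = +1.
(a,b)_7: α=0, u≡5; β=3, v≡2 (mod 7); (5|7)=-1, (2|7)=+1; sign (−1)^0·-1^3·+1^0 = -1.
(a,b)_3: α=-4, u≡1; β=-5, v≡2 (mod 3); (1|3)=+1, (2|3)=-1; sign (−1)^0·+1^-5·-1^-4 = +1.
Ram(-65, -15015) = {7, ∞}; no ℚ_7-point on the conic.

[7, inf]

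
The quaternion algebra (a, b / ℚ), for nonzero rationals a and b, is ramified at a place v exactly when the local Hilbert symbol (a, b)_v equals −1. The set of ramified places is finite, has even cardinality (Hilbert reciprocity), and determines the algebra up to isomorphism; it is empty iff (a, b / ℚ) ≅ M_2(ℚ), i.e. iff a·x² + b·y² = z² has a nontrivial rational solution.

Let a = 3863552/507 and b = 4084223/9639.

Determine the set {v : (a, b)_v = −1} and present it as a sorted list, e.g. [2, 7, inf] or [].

(a, b) ≡ (231, 17017) mod (ℚ^×)²; places V = {2, 3, 7, 11, 13, 17, ∞}.
(a,b)_∞: sgn(231)=+, sgn(17017)=+, so +1.
(a,b)_13: α=-2, u≡10; β=5, v≡4 (mod 13); (10|13)=+1, (4|13)=+1; sign (−1)^0·+1^5·+1^-2 = +1.
(a,b)_2: α=10, β=0; u≡7, v≡1 (mod 8); ε(u)ε(v)=1·0, αω(v)=10·0, βω(u)=0·0; sum ≡ 0  ⇒  +1.
(a,b)_3: α=-1, u≡2; β=-4, v≡1 (mod 3); (2|3)=-1, (1|3)=+1; sign (−1)^0·-1^-4·+1^-1 = +1.
(a,b)_17: α=0, u≡7; β=-1, v≡4 (mod 17); (7|17)=-1, (4|17)=+1; sign (−1)^0·-1^-1·+1^0 = -1.
(a,b)_7: α=3, u≡5; β=-1, v≡2 (mod 7); (5|7)=-1, (2|7)=+1; sign (−1)^1·-1^-1·+1^3 = +1.
(a,b)_11: α=1, u≡2; β=1, v≡7 (mod 11); (2|11)=-1, (7|11)=-1; sign (−1)^1·-1^1·-1^1 = -1.
Ram(231, 17017) = {11, 17}; no ℚ_11-point on the conic.

[11, 17]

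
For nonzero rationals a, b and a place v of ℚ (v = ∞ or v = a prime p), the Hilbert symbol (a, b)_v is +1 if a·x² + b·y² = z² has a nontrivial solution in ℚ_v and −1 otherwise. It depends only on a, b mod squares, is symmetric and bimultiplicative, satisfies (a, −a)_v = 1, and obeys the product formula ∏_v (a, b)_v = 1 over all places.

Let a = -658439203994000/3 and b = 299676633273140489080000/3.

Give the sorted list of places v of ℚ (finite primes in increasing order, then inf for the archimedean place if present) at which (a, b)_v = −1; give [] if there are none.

[3, 13]

Mod squares: a ≡ -195, b ≡ 43401. Check v ∈ {∞, 2, 3, 5, 11, 13, 17, 23, 37}.
v=3: a=3^-1·(≡1), b=3^-1·(≡1) mod 3; (1|3)=+1, (1|3)=+1; (−1)^{-1·-1·1}·(+1)^-1·(+1)^-1 = -1.
v=13: a=13^1·(≡2), b=13^2·(≡8) mod 13; (2|13)=-1, (8|13)=-1; (−1)^{1·2·6}·(-1)^2·(-1)^1 = -1.
v=37: a=37^2·(≡1), b=37^3·(≡12) mod 37; (1|37)=+1, (12|37)=+1; (−1)^{2·3·18}·(+1)^3·(+1)^2 = +1.
v=∞: -195 < 0 and 43401 > 0  ⇒  (a,b)_∞ = +1.
v=17: a=17^2·(≡1), b=17^3·(≡7) mod 17; (1|17)=+1, (7|17)=-1; (−1)^{2·3·8}·(+1)^3·(-1)^2 = +1.
v=5: a=5^3·(≡1), b=5^4·(≡1) mod 5; (1|5)=+1, (1|5)=+1; (−1)^{3·4·2}·(+1)^4·(+1)^3 = +1.
v=11: a=11^2·(≡9), b=11^4·(≡6) mod 11; (9|11)=+1, (6|11)=-1; (−1)^{2·4·5}·(+1)^4·(-1)^2 = +1.
v=2: v_2(a)=4, v_2(b)=6; units ≡ 5, 1 (mod 8); ε·ε+αω+βω = 0·0+4·0+6·1 ≡ 0  ⇒  (a,b)_2 = +1.
v=23: a=23^2·(≡8), b=23^3·(≡3) mod 23; (8|23)=+1, (3|23)=+1; (−1)^{2·3·11}·(+1)^3·(+1)^2 = +1.
|Ram(-195, 43401)| = 2, even; anisotropic at {3, 13}.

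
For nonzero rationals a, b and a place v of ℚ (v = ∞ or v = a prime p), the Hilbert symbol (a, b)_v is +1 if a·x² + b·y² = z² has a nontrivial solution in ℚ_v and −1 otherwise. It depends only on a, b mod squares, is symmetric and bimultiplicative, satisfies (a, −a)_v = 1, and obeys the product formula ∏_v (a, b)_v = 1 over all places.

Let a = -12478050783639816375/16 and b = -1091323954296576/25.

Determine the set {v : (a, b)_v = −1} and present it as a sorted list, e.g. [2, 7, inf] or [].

[3, 11, 23, inf]

(a, b) ≡ (-66495, -472719) mod (ℚ^×)²; places V = {2, 3, 5, 7, 11, 13, 17, 23, 31, ∞}.
(a,b)_17: α=2, u≡13; β=1, v≡14 (mod 17); (13|17)=+1, (14|17)=-1; sign (−1)^0·+1^1·-1^2 = +1.
(a,b)_11: α=3, u≡9; β=2, v≡2 (mod 11); (9|11)=+1, (2|11)=-1; sign (−1)^0·+1^2·-1^3 = -1.
(a,b)_5: α=3, u≡4; β=-2, v≡4 (mod 5); (4|5)=+1, (4|5)=+1; sign (−1)^0·+1^-2·+1^3 = +1.
(a,b)_2: α=-4, β=8; u≡1, v≡1 (mod 8); ε(u)ε(v)=0·0, αω(v)=-4·0, βω(u)=8·0; sum ≡ 0  ⇒  +1.
(a,b)_13: α=3, u≡7; β=3, v≡6 (mod 13); (7|13)=-1, (6|13)=-1; sign (−1)^0·-1^3·-1^3 = +1.
(a,b)_23: α=2, u≡22; β=1, v≡16 (mod 23); (22|23)=-1, (16|23)=+1; sign (−1)^0·-1^1·+1^2 = -1.
(a,b)_∞: sgn(-66495)=−, sgn(-472719)=−, so -1.
(a,b)_3: α=1, u≡2; β=3, v≡2 (mod 3); (2|3)=-1, (2|3)=-1; sign (−1)^1·-1^3·-1^1 = -1.
(a,b)_7: α=4, u≡6; β=2, v≡6 (mod 7); (6|7)=-1, (6|7)=-1; sign (−1)^0·-1^2·-1^4 = +1.
(a,b)_31: α=1, u≡14; β=1, v≡29 (mod 31); (14|31)=+1, (29|31)=-1; sign (−1)^1·+1^1·-1^1 = +1.
Ram(-66495, -472719) = {3, 11, 23, ∞}; no ℚ_3-point on the conic.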